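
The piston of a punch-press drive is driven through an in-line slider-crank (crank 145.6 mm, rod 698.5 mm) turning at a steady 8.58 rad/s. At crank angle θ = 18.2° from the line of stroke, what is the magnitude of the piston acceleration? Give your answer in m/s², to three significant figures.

ω = 8.58 rad/s
x(θ) = r cosθ + √(L² − r² sin²θ); with ω constant, a = ω²·d²x/dθ².
d²x/dθ² = −r cosθ − r²(cos2θ)/√u − r⁴ sin²2θ/(4u^{3/2}),  u = L² − r² sin²θ = 0.485834 m².
Substituting r = 0.1456 m, L = 0.6985 m, θ = 18.2°: d²x/dθ² = -0.16291 m.
a = ω²·d²x/dθ² = (8.58)²·(-0.16291) = -11.993 m/s²;  |a| = 11.993 m/s².

12.0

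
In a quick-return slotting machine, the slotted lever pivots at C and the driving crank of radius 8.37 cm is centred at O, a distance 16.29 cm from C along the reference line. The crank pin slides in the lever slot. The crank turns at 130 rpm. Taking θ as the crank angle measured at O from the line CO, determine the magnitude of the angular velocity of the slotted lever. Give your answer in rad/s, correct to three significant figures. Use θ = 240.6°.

ω = 13.61 rad/s (from 130 rpm).
Crank pin A relative to C: A = (d + r cosθ, r sinθ); lever angle φ = atan2(r sinθ, d + r cosθ).
Differentiating tanφ: φ̇ = rω(d cosθ + r)/(d² + r² + 2dr cosθ).
d² + r² + 2dr cosθ = |CA|² = 0.0201554 m²;  d cosθ + r = +0.0037318 m.
|ω_lever| = |0.0837·13.61·+0.0037318| / 0.0201554 = 0.21097 rad/s.

0.211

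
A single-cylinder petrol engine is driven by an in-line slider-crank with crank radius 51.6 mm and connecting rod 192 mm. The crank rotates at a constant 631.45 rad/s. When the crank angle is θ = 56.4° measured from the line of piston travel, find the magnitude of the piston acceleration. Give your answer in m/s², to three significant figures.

ω = 631.5 rad/s
x(θ) = r cosθ + √(L² − r² sin²θ); with ω constant, a = ω²·d²x/dθ².
d²x/dθ² = −r cosθ − r²(cos2θ)/√u − r⁴ sin²2θ/(4u^{3/2}),  u = L² − r² sin²θ = 0.0350168 m².
Substituting r = 0.0516 m, L = 0.192 m, θ = 56.4°: d²x/dθ² = -0.023271 m.
a = ω²·d²x/dθ² = (631.5)²·(-0.023271) = -9278.9 m/s²;  |a| = 9278.9 m/s².

9280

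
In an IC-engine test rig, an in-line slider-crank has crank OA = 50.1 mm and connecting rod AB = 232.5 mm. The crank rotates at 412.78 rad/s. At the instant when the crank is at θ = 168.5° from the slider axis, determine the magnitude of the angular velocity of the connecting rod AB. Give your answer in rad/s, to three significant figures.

ω = 412.8 rad/s
The rod makes angle φ with the slider axis where L sinφ = r sinθ; differentiating, L cosφ·φ̇ = r ω cosθ.
L cosφ = √(L² − r² sin²θ) = 0.23229 m.
|ω_rod| = r ω |cosθ| / √(L² − r² sin²θ) = 0.0501·412.8·0.97992/0.23229 = 87.242 rad/s.

87.2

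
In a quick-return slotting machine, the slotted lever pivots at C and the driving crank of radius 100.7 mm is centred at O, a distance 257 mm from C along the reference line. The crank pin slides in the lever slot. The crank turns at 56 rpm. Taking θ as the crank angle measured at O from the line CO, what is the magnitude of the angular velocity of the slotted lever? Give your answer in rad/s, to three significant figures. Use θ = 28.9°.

ω = 5.864 rad/s (from 56 rpm).
Crank pin A relative to C: A = (d + r cosθ, r sinθ); lever angle φ = atan2(r sinθ, d + r cosθ).
Differentiating tanφ: φ̇ = rω(d cosθ + r)/(d² + r² + 2dr cosθ).
d² + r² + 2dr cosθ = |CA|² = 0.121503 m²;  d cosθ + r = +0.32569 m.
|ω_lever| = |0.1007·5.864·+0.32569| / 0.121503 = 1.583 rad/s.

1.58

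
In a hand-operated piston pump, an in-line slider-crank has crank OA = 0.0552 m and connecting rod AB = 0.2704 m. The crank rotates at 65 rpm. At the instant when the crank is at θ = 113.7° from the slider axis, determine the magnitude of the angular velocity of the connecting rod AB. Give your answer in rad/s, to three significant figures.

ω = 6.807 rad/s (converted from 65 rpm).
The rod makes angle φ with the slider axis where L sinφ = r sinθ; differentiating, L cosφ·φ̇ = r ω cosθ.
L cosφ = √(L² − r² sin²θ) = 0.26563 m.
|ω_rod| = r ω |cosθ| / √(L² − r² sin²θ) = 0.0552·6.807·0.40195/0.26563 = 0.56855 rad/s.

0.569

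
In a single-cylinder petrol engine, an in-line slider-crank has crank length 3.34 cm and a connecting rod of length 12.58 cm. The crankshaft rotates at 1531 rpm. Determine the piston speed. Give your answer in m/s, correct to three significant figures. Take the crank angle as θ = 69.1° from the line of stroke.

ω = 2π·1531/60 = 160.3 rad/s
For an in-line slider-crank, x = r cosθ + √(L² − r² sin²θ), so v = −rω sinθ·[1 + r cosθ/√(L² − r² sin²θ)].
With r = 0.0334 m, L = 0.1258 m, θ = 69.1°: √(L² − r² sin²θ) = 0.12187 m.
v = −0.0334·160.3·0.93420·[1 + 0.0334·0.35674/0.12187] = -5.4917 m/s.
|v| = 5.4917 m/s.

5.49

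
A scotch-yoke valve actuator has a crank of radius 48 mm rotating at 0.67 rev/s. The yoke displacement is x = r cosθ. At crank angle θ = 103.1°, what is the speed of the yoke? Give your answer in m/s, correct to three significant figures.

ω = 4.21 rad/s (from 0.67 rev/s).
x = r cosθ ⇒ ẋ = −rω sinθ.
|v| = rω|sinθ| = 0.048·4.21·|sin 103.1°| = 0.19681 m/s.

0.197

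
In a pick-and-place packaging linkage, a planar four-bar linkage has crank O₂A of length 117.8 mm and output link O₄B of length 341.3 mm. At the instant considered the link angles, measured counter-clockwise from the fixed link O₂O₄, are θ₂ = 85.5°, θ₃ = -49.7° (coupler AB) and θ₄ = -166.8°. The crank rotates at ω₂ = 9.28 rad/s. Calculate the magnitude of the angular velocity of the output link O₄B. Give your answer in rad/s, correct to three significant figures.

ω₂ = 9.28 rad/s
Differentiating the loop-closure r₂e^{iθ₂}+r₃e^{iθ₃}=r₁+r₄e^{iθ₄} gives r₂ω₂e^{iθ₂}+r₃ω₃e^{iθ₃}=r₄ω₄e^{iθ₄}.
Eliminating the other unknown: ω₄ = r₂ω₂ sin(θ₂−θ₃) / [r₄ sin(θ₄−θ₃)].
Numerator sine = +0.70463; denominator sine = -0.89021.
Result = 0.1178·9.28·(+0.70463) / (0.3413·(-0.89021)) = -2.5353 rad/s; magnitude 2.5353 rad/s.

2.54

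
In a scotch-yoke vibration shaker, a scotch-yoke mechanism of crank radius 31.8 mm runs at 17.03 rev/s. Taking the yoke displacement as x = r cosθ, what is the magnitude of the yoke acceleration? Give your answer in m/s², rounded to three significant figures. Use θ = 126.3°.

ω = 107 rad/s (from 17.03 rev/s).
x = r cosθ ⇒ ẍ = −rω² cosθ (ω constant).
|a| = rω²|cosθ| = 0.0318·(107)²·|cos 126.3°| = 215.55 m/s².

216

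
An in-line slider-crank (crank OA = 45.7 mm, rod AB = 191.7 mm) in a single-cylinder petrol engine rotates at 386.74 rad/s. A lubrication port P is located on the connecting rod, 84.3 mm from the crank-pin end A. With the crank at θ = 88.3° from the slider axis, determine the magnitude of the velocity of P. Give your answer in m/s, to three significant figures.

17.7

ω = 386.7 rad/s.  Crank-pin speed |V_A| = rω = 17.674 m/s, perpendicular to OA.
Rod angle: sinφ = −(r/L) sinθ ⇒ φ = -13.786°; ω_rod = −rω cosθ/√(L²−r²sin²θ) = -2.8162 rad/s.
V_P = V_A + ω_rod × AP, with AP = 0.0843 m along the rod.
Components: V_Px = −rω sinθ − a·ω_rod·sinφ = -17.723 m/s;  V_Py = rω cosθ + a·ω_rod·cosφ = +0.29375 m/s.
|V_P| = √(V_Px² + V_Py²) = 17.725 m/s.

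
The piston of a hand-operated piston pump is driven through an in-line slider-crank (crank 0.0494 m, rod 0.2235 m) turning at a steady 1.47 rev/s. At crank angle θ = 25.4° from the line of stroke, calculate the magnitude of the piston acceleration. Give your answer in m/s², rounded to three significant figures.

ω = 2π·1.47 = 9.236 rad/s
x(θ) = r cosθ + √(L² − r² sin²θ); with ω constant, a = ω²·d²x/dθ².
d²x/dθ² = −r cosθ − r²(cos2θ)/√u − r⁴ sin²2θ/(4u^{3/2}),  u = L² − r² sin²θ = 0.0495033 m².
Substituting r = 0.0494 m, L = 0.2235 m, θ = 25.4°: d²x/dθ² = -0.051638 m.
a = ω²·d²x/dθ² = (9.236)²·(-0.051638) = -4.4052 m/s²;  |a| = 4.4052 m/s².

4.41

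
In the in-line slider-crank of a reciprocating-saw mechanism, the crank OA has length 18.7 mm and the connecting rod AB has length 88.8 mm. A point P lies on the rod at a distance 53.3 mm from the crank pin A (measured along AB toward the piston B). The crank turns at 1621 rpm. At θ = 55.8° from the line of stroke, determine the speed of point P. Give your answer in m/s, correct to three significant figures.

2.90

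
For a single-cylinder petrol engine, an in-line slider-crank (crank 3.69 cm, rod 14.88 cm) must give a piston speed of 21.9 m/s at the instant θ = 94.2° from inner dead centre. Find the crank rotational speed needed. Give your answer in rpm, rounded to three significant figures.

5790

For an in-line slider-crank, |v_piston| = rω|sinθ|·[1 + r cosθ/√(L² − r² sin²θ)].
With r = 0.0369 m, L = 0.1488 m, θ = 94.2°: the bracketed kinematic factor |dx/dθ| = 0.036111 m.
ω = v/|dx/dθ| = 21.9/0.036111 = 606.46 rad/s.
N = 60ω/(2π) = 5791.3 rpm.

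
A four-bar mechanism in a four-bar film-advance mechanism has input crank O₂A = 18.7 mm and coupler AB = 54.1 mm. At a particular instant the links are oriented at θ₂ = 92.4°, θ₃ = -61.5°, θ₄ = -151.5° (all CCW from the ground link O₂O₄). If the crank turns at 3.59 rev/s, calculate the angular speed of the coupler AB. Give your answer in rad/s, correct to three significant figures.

ω₂ = 22.56 rad/s (from 3.59 rev/s).
Differentiating the loop-closure r₂e^{iθ₂}+r₃e^{iθ₃}=r₁+r₄e^{iθ₄} gives r₂ω₂e^{iθ₂}+r₃ω₃e^{iθ₃}=r₄ω₄e^{iθ₄}.
Eliminating the other unknown: ω₃ = r₂ω₂ sin(θ₄−θ₂) / [r₃ sin(θ₃−θ₄)].
Numerator sine = +0.89803; denominator sine = +1.00000.
Result = 0.0187·22.56·(+0.89803) / (0.0541·(+1.00000)) = +7.0018 rad/s; magnitude 7.0018 rad/s.

7.00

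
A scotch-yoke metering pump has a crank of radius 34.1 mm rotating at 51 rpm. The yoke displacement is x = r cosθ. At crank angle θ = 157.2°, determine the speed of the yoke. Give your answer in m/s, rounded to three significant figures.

ω = 5.341 rad/s (from 51 rpm).
x = r cosθ ⇒ ẋ = −rω sinθ.
|v| = rω|sinθ| = 0.0341·5.341·|sin 157.2°| = 0.070574 m/s.

0.0706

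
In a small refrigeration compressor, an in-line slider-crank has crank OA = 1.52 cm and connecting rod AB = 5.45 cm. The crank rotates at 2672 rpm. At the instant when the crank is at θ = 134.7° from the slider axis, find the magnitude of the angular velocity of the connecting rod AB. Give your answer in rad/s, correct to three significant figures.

ω = 279.8 rad/s (converted from 2672 rpm).
The rod makes angle φ with the slider axis where L sinφ = r sinθ; differentiating, L cosφ·φ̇ = r ω cosθ.
L cosφ = √(L² − r² sin²θ) = 0.053418 m.
|ω_rod| = r ω |cosθ| / √(L² − r² sin²θ) = 0.0152·279.8·0.70339/0.053418 = 56.004 rad/s.

56.0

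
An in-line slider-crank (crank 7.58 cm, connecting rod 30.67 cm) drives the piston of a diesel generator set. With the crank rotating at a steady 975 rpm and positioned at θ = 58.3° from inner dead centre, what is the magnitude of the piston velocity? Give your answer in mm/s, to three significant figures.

7460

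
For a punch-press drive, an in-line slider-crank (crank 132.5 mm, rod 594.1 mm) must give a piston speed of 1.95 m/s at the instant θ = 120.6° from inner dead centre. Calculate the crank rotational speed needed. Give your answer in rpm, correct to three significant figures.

185

For an in-line slider-crank, |v_piston| = rω|sinθ|·[1 + r cosθ/√(L² − r² sin²θ)].
With r = 0.1325 m, L = 0.5941 m, θ = 120.6°: the bracketed kinematic factor |dx/dθ| = 0.10086 m.
ω = v/|dx/dθ| = 1.95/0.10086 = 19.335 rad/s.
N = 60ω/(2π) = 184.63 rpm.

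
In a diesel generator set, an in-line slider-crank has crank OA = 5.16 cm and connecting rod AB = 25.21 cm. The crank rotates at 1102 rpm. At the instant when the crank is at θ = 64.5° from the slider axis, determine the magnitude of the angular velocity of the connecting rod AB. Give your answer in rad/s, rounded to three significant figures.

10.3

ω = 115.4 rad/s (converted from 1102 rpm).
The rod makes angle φ with the slider axis where L sinφ = r sinθ; differentiating, L cosφ·φ̇ = r ω cosθ.
L cosφ = √(L² − r² sin²θ) = 0.24776 m.
|ω_rod| = r ω |cosθ| / √(L² − r² sin²θ) = 0.0516·115.4·0.43051/0.24776 = 10.347 rad/s.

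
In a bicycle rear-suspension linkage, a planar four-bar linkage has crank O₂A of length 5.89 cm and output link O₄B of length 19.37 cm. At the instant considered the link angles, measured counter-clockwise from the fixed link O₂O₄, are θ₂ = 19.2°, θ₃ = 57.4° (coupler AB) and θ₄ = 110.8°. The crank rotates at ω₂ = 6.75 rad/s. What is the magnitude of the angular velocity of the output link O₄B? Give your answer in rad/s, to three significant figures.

1.58

ω₂ = 6.75 rad/s
Differentiating the loop-closure r₂e^{iθ₂}+r₃e^{iθ₃}=r₁+r₄e^{iθ₄} gives r₂ω₂e^{iθ₂}+r₃ω₃e^{iθ₃}=r₄ω₄e^{iθ₄}.
Eliminating the other unknown: ω₄ = r₂ω₂ sin(θ₂−θ₃) / [r₄ sin(θ₄−θ₃)].
Numerator sine = -0.61841; denominator sine = +0.80282.
Result = 0.0589·6.75·(-0.61841) / (0.1937·(+0.80282)) = -1.5811 rad/s; magnitude 1.5811 rad/s.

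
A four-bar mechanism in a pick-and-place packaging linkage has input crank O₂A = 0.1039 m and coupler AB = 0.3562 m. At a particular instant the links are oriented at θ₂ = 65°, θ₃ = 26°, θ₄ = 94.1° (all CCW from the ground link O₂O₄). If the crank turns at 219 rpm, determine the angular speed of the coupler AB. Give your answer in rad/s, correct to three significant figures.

3.51

ω₂ = 22.93 rad/s (from 219 rpm).
Differentiating the loop-closure r₂e^{iθ₂}+r₃e^{iθ₃}=r₁+r₄e^{iθ₄} gives r₂ω₂e^{iθ₂}+r₃ω₃e^{iθ₃}=r₄ω₄e^{iθ₄}.
Eliminating the other unknown: ω₃ = r₂ω₂ sin(θ₄−θ₂) / [r₃ sin(θ₃−θ₄)].
Numerator sine = +0.48634; denominator sine = -0.92784.
Result = 0.1039·22.93·(+0.48634) / (0.3562·(-0.92784)) = -3.5064 rad/s; magnitude 3.5064 rad/s.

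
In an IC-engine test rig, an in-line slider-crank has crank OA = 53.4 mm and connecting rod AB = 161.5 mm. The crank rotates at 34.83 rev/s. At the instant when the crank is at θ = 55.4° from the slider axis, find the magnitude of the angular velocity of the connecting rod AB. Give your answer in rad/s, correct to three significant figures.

42.7

ω = 218.8 rad/s (converted from 34.83 rev/s).
The rod makes angle φ with the slider axis where L sinφ = r sinθ; differentiating, L cosφ·φ̇ = r ω cosθ.
L cosφ = √(L² − r² sin²θ) = 0.1554 m.
|ω_rod| = r ω |cosθ| / √(L² − r² sin²θ) = 0.0534·218.8·0.56784/0.1554 = 42.702 rad/s.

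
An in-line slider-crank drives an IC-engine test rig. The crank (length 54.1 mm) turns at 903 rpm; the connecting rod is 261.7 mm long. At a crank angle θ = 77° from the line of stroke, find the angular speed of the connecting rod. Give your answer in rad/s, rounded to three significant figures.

4.49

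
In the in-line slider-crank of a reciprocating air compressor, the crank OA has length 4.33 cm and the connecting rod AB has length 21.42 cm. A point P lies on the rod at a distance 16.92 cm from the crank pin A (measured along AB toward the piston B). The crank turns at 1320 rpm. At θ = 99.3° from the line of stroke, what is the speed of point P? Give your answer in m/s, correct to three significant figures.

ω = 138.2 rad/s.  Crank-pin speed |V_A| = rω = 5.9854 m/s, perpendicular to OA.
Rod angle: sinφ = −(r/L) sinθ ⇒ φ = -11.507°; ω_rod = −rω cosθ/√(L²−r²sin²θ) = +4.6083 rad/s.
V_P = V_A + ω_rod × AP, with AP = 0.1692 m along the rod.
Components: V_Px = −rω sinθ − a·ω_rod·sinφ = -5.7511 m/s;  V_Py = rω cosθ + a·ω_rod·cosφ = -0.20321 m/s.
|V_P| = √(V_Px² + V_Py²) = 5.7547 m/s.

5.75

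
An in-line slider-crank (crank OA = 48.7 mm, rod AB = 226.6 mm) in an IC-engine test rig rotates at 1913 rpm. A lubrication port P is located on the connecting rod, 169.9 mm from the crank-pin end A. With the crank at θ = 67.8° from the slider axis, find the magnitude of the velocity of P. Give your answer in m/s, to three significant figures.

ω = 200.3 rad/s.  Crank-pin speed |V_A| = rω = 9.756 m/s, perpendicular to OA.
Rod angle: sinφ = −(r/L) sinθ ⇒ φ = -11.478°; ω_rod = −rω cosθ/√(L²−r²sin²θ) = -16.599 rad/s.
V_P = V_A + ω_rod × AP, with AP = 0.1699 m along the rod.
Components: V_Px = −rω sinθ − a·ω_rod·sinφ = -9.594 m/s;  V_Py = rω cosθ + a·ω_rod·cosφ = +0.92237 m/s.
|V_P| = √(V_Px² + V_Py²) = 9.6382 m/s.

9.64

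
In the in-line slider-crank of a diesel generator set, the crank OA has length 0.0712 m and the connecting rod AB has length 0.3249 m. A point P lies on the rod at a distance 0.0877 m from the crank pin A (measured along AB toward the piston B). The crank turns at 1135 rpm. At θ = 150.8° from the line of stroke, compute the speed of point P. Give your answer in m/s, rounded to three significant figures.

6.66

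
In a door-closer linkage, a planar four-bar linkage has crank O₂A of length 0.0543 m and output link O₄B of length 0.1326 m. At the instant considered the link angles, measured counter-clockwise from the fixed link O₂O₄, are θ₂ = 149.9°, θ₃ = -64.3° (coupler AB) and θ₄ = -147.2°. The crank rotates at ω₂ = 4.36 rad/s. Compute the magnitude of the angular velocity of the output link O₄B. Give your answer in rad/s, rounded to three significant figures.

ω₂ = 4.36 rad/s
Differentiating the loop-closure r₂e^{iθ₂}+r₃e^{iθ₃}=r₁+r₄e^{iθ₄} gives r₂ω₂e^{iθ₂}+r₃ω₃e^{iθ₃}=r₄ω₄e^{iθ₄}.
Eliminating the other unknown: ω₄ = r₂ω₂ sin(θ₂−θ₃) / [r₄ sin(θ₄−θ₃)].
Numerator sine = -0.56208; denominator sine = -0.99233.
Result = 0.0543·4.36·(-0.56208) / (0.1326·(-0.99233)) = +1.0113 rad/s; magnitude 1.0113 rad/s.

1.01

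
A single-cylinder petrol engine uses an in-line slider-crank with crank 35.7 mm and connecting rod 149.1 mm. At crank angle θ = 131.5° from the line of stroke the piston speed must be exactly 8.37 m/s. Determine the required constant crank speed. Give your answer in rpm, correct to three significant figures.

3560

For an in-line slider-crank, |v_piston| = rω|sinθ|·[1 + r cosθ/√(L² − r² sin²θ)].
With r = 0.0357 m, L = 0.1491 m, θ = 131.5°: the bracketed kinematic factor |dx/dθ| = 0.022426 m.
ω = v/|dx/dθ| = 8.37/0.022426 = 373.23 rad/s.
N = 60ω/(2π) = 3564.1 rpm.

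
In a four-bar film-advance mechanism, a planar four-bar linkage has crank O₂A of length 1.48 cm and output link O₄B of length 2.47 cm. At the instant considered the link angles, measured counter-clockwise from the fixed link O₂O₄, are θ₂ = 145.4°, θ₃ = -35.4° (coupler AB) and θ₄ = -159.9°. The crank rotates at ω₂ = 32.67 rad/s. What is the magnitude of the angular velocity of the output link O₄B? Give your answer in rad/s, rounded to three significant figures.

ω₂ = 32.67 rad/s
Differentiating the loop-closure r₂e^{iθ₂}+r₃e^{iθ₃}=r₁+r₄e^{iθ₄} gives r₂ω₂e^{iθ₂}+r₃ω₃e^{iθ₃}=r₄ω₄e^{iθ₄}.
Eliminating the other unknown: ω₄ = r₂ω₂ sin(θ₂−θ₃) / [r₄ sin(θ₄−θ₃)].
Numerator sine = -0.01396; denominator sine = -0.82413.
Result = 0.0148·32.67·(-0.01396) / (0.0247·(-0.82413)) = +0.33164 rad/s; magnitude 0.33164 rad/s.

0.332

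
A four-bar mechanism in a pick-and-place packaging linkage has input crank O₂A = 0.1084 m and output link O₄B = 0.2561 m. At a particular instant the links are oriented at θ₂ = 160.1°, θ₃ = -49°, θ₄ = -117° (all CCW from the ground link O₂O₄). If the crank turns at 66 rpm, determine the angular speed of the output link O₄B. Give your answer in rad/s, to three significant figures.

1.53

ω₂ = 6.912 rad/s (from 66 rpm).
Differentiating the loop-closure r₂e^{iθ₂}+r₃e^{iθ₃}=r₁+r₄e^{iθ₄} gives r₂ω₂e^{iθ₂}+r₃ω₃e^{iθ₃}=r₄ω₄e^{iθ₄}.
Eliminating the other unknown: ω₄ = r₂ω₂ sin(θ₂−θ₃) / [r₄ sin(θ₄−θ₃)].
Numerator sine = -0.48634; denominator sine = -0.92718.
Result = 0.1084·6.912·(-0.48634) / (0.2561·(-0.92718)) = +1.5345 rad/s; magnitude 1.5345 rad/s.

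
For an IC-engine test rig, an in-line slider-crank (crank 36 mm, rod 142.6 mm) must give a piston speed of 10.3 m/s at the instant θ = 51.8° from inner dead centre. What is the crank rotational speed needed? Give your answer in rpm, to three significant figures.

3000

For an in-line slider-crank, |v_piston| = rω|sinθ|·[1 + r cosθ/√(L² − r² sin²θ)].
With r = 0.036 m, L = 0.1426 m, θ = 51.8°: the bracketed kinematic factor |dx/dθ| = 0.032797 m.
ω = v/|dx/dθ| = 10.3/0.032797 = 314.05 rad/s.
N = 60ω/(2π) = 2999 rpm.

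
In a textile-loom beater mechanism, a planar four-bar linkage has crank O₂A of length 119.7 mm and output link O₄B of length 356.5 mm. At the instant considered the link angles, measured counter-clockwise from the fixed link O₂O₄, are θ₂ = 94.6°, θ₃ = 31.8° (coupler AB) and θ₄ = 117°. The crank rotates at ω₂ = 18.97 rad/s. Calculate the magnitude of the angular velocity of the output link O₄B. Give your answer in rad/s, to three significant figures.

5.69

ω₂ = 18.97 rad/s
Differentiating the loop-closure r₂e^{iθ₂}+r₃e^{iθ₃}=r₁+r₄e^{iθ₄} gives r₂ω₂e^{iθ₂}+r₃ω₃e^{iθ₃}=r₄ω₄e^{iθ₄}.
Eliminating the other unknown: ω₄ = r₂ω₂ sin(θ₂−θ₃) / [r₄ sin(θ₄−θ₃)].
Numerator sine = +0.88942; denominator sine = +0.99649.
Result = 0.1197·18.97·(+0.88942) / (0.3565·(+0.99649)) = +5.685 rad/s; magnitude 5.685 rad/s.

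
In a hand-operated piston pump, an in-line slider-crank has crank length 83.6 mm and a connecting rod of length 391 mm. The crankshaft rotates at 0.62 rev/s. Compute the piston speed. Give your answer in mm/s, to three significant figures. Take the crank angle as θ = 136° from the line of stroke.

191

ω = 2π·0.62 = 3.896 rad/s
For an in-line slider-crank, x = r cosθ + √(L² − r² sin²θ), so v = −rω sinθ·[1 + r cosθ/√(L² − r² sin²θ)].
With r = 0.0836 m, L = 0.391 m, θ = 136°: √(L² − r² sin²θ) = 0.38666 m.
v = −0.0836·3.896·0.69466·[1 + 0.0836·-0.71934/0.38666] = -0.19104 m/s.
|v| = 0.19104 m/s = 191.04 mm/s.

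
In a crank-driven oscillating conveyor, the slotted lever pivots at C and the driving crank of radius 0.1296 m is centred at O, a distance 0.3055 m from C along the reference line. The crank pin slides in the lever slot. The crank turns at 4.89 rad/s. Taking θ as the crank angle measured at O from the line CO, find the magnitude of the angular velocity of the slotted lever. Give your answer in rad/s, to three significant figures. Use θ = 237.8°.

ω = 4.89 rad/s
Crank pin A relative to C: A = (d + r cosθ, r sinθ); lever angle φ = atan2(r sinθ, d + r cosθ).
Differentiating tanφ: φ̇ = rω(d cosθ + r)/(d² + r² + 2dr cosθ).
d² + r² + 2dr cosθ = |CA|² = 0.0679303 m²;  d cosθ + r = -0.033194 m.
|ω_lever| = |0.1296·4.89·-0.033194| / 0.0679303 = 0.30967 rad/s.

0.310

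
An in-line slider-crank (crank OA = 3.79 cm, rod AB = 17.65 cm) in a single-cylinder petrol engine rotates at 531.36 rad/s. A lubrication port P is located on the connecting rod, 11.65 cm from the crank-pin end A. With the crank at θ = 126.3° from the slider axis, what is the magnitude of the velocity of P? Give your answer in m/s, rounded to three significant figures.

15.4

ω = 531.4 rad/s.  Crank-pin speed |V_A| = rω = 20.139 m/s, perpendicular to OA.
Rod angle: sinφ = −(r/L) sinθ ⇒ φ = -9.966°; ω_rod = −rω cosθ/√(L²−r²sin²θ) = +68.583 rad/s.
V_P = V_A + ω_rod × AP, with AP = 0.1165 m along the rod.
Components: V_Px = −rω sinθ − a·ω_rod·sinφ = -14.848 m/s;  V_Py = rω cosθ + a·ω_rod·cosφ = -4.0529 m/s.
|V_P| = √(V_Px² + V_Py²) = 15.391 m/s.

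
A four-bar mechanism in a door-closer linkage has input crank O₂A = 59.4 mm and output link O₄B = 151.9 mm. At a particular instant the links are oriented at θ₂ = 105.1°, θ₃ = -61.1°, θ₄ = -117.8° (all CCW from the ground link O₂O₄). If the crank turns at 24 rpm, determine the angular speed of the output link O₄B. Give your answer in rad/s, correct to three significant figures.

0.280

ω₂ = 2.513 rad/s (from 24 rpm).
Differentiating the loop-closure r₂e^{iθ₂}+r₃e^{iθ₃}=r₁+r₄e^{iθ₄} gives r₂ω₂e^{iθ₂}+r₃ω₃e^{iθ₃}=r₄ω₄e^{iθ₄}.
Eliminating the other unknown: ω₄ = r₂ω₂ sin(θ₂−θ₃) / [r₄ sin(θ₄−θ₃)].
Numerator sine = +0.23853; denominator sine = -0.83581.
Result = 0.0594·2.513·(+0.23853) / (0.1519·(-0.83581)) = -0.28049 rad/s; magnitude 0.28049 rad/s.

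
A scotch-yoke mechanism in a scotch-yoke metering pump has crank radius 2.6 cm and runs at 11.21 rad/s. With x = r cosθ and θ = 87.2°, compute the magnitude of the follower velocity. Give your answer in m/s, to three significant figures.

ω = 11.21 rad/s
x = r cosθ ⇒ ẋ = −rω sinθ.
|v| = rω|sinθ| = 0.026·11.21·|sin 87.2°| = 0.29111 m/s.

0.291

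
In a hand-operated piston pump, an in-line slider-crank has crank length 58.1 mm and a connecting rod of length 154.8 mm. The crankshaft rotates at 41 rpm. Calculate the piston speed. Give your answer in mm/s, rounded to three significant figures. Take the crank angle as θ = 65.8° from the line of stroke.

265

ω = 2π·41/60 = 4.294 rad/s
For an in-line slider-crank, x = r cosθ + √(L² − r² sin²θ), so v = −rω sinθ·[1 + r cosθ/√(L² − r² sin²θ)].
With r = 0.0581 m, L = 0.1548 m, θ = 65.8°: √(L² − r² sin²θ) = 0.14545 m.
v = −0.0581·4.294·0.91212·[1 + 0.0581·0.40992/0.14545] = -0.26479 m/s.
|v| = 0.26479 m/s = 264.79 mm/s.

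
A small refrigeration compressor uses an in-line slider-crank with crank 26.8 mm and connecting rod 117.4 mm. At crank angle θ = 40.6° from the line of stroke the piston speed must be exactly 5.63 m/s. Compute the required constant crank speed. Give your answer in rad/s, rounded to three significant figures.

275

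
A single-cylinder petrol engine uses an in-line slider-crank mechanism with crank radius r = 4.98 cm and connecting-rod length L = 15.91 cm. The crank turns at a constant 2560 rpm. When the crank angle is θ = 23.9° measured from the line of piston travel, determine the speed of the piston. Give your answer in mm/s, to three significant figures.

ω = 2π·2560/60 = 268.1 rad/s
For an in-line slider-crank, x = r cosθ + √(L² − r² sin²θ), so v = −rω sinθ·[1 + r cosθ/√(L² − r² sin²θ)].
With r = 0.0498 m, L = 0.1591 m, θ = 23.9°: √(L² − r² sin²θ) = 0.15782 m.
v = −0.0498·268.1·0.40514·[1 + 0.0498·0.91425/0.15782] = -6.9693 m/s.
|v| = 6.9693 m/s = 6969.3 mm/s.

6970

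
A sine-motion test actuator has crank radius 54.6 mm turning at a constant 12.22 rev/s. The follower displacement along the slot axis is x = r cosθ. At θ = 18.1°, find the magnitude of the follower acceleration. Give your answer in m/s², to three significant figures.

ω = 76.78 rad/s (from 12.22 rev/s).
x = r cosθ ⇒ ẍ = −rω² cosθ (ω constant).
|a| = rω²|cosθ| = 0.0546·(76.78)²·|cos 18.1°| = 305.95 m/s².

306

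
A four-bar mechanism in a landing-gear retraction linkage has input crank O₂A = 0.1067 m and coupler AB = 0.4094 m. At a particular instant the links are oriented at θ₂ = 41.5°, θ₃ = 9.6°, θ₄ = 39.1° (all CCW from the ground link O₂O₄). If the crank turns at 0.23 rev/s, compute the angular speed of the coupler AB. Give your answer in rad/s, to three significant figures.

0.0320

ω₂ = 1.445 rad/s (from 0.23 rev/s).
Differentiating the loop-closure r₂e^{iθ₂}+r₃e^{iθ₃}=r₁+r₄e^{iθ₄} gives r₂ω₂e^{iθ₂}+r₃ω₃e^{iθ₃}=r₄ω₄e^{iθ₄}.
Eliminating the other unknown: ω₃ = r₂ω₂ sin(θ₄−θ₂) / [r₃ sin(θ₃−θ₄)].
Numerator sine = -0.04188; denominator sine = -0.49242.
Result = 0.1067·1.445·(-0.04188) / (0.4094·(-0.49242)) = +0.032029 rad/s; magnitude 0.032029 rad/s.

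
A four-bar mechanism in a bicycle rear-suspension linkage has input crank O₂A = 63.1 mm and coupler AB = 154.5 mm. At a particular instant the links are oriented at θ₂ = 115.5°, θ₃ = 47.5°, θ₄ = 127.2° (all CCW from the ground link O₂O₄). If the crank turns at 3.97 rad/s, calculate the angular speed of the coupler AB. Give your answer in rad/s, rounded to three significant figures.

ω₂ = 3.97 rad/s
Differentiating the loop-closure r₂e^{iθ₂}+r₃e^{iθ₃}=r₁+r₄e^{iθ₄} gives r₂ω₂e^{iθ₂}+r₃ω₃e^{iθ₃}=r₄ω₄e^{iθ₄}.
Eliminating the other unknown: ω₃ = r₂ω₂ sin(θ₄−θ₂) / [r₃ sin(θ₃−θ₄)].
Numerator sine = +0.20279; denominator sine = -0.98389.
Result = 0.0631·3.97·(+0.20279) / (0.1545·(-0.98389)) = -0.33419 rad/s; magnitude 0.33419 rad/s.

0.334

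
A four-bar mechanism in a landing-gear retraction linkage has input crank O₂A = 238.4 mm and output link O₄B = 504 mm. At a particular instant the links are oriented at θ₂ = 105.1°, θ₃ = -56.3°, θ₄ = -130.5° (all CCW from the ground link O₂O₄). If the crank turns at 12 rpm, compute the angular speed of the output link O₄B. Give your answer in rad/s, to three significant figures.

ω₂ = 1.257 rad/s (from 12 rpm).
Differentiating the loop-closure r₂e^{iθ₂}+r₃e^{iθ₃}=r₁+r₄e^{iθ₄} gives r₂ω₂e^{iθ₂}+r₃ω₃e^{iθ₃}=r₄ω₄e^{iθ₄}.
Eliminating the other unknown: ω₄ = r₂ω₂ sin(θ₂−θ₃) / [r₄ sin(θ₄−θ₃)].
Numerator sine = +0.31896; denominator sine = -0.96222.
Result = 0.2384·1.257·(+0.31896) / (0.504·(-0.96222)) = -0.19704 rad/s; magnitude 0.19704 rad/s.

0.197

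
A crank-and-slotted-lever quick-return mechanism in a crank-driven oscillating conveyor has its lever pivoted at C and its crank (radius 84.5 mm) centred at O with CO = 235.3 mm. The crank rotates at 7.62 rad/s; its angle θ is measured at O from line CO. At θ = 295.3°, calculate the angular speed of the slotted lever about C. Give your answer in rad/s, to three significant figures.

1.50

ω = 7.62 rad/s
Crank pin A relative to C: A = (d + r cosθ, r sinθ); lever angle φ = atan2(r sinθ, d + r cosθ).
Differentiating tanφ: φ̇ = rω(d cosθ + r)/(d² + r² + 2dr cosθ).
d² + r² + 2dr cosθ = |CA|² = 0.0795005 m²;  d cosθ + r = +0.18506 m.
|ω_lever| = |0.0845·7.62·+0.18506| / 0.0795005 = 1.4988 rad/s.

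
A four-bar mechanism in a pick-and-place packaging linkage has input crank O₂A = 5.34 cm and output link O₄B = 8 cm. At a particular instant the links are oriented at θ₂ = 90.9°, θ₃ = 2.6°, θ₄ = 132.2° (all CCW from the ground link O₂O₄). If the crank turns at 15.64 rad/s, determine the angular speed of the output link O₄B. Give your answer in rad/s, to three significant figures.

ω₂ = 15.64 rad/s
Differentiating the loop-closure r₂e^{iθ₂}+r₃e^{iθ₃}=r₁+r₄e^{iθ₄} gives r₂ω₂e^{iθ₂}+r₃ω₃e^{iθ₃}=r₄ω₄e^{iθ₄}.
Eliminating the other unknown: ω₄ = r₂ω₂ sin(θ₂−θ₃) / [r₄ sin(θ₄−θ₃)].
Numerator sine = +0.99956; denominator sine = +0.77051.
Result = 0.0534·15.64·(+0.99956) / (0.08·(+0.77051)) = +13.543 rad/s; magnitude 13.543 rad/s.

13.5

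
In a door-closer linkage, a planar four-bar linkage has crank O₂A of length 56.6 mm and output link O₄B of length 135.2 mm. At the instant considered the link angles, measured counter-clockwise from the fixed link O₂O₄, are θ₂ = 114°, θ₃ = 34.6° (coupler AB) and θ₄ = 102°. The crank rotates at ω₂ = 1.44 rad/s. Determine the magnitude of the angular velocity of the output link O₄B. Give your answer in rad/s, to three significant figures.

0.642

ω₂ = 1.44 rad/s
Differentiating the loop-closure r₂e^{iθ₂}+r₃e^{iθ₃}=r₁+r₄e^{iθ₄} gives r₂ω₂e^{iθ₂}+r₃ω₃e^{iθ₃}=r₄ω₄e^{iθ₄}.
Eliminating the other unknown: ω₄ = r₂ω₂ sin(θ₂−θ₃) / [r₄ sin(θ₄−θ₃)].
Numerator sine = +0.98294; denominator sine = +0.92321.
Result = 0.0566·1.44·(+0.98294) / (0.1352·(+0.92321)) = +0.64184 rad/s; magnitude 0.64184 rad/s.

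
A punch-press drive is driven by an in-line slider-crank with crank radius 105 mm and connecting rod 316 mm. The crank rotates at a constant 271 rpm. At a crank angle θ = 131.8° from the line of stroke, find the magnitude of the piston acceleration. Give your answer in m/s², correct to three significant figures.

ω = 2π·271/60 = 28.38 rad/s
x(θ) = r cosθ + √(L² − r² sin²θ); with ω constant, a = ω²·d²x/dθ².
d²x/dθ² = −r cosθ − r²(cos2θ)/√u − r⁴ sin²2θ/(4u^{3/2}),  u = L² − r² sin²θ = 0.093729 m².
Substituting r = 0.105 m, L = 0.316 m, θ = 131.8°: d²x/dθ² = +0.072954 m.
a = ω²·d²x/dθ² = (28.38)²·(+0.072954) = +58.755 m/s²;  |a| = 58.755 m/s².

58.8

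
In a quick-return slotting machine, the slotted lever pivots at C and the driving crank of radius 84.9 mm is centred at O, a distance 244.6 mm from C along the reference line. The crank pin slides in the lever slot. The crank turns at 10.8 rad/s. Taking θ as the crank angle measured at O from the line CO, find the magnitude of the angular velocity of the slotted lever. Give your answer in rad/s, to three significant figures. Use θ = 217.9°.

2.89

ω = 10.8 rad/s
Crank pin A relative to C: A = (d + r cosθ, r sinθ); lever angle φ = atan2(r sinθ, d + r cosθ).
Differentiating tanφ: φ̇ = rω(d cosθ + r)/(d² + r² + 2dr cosθ).
d² + r² + 2dr cosθ = |CA|² = 0.0342641 m²;  d cosθ + r = -0.10811 m.
|ω_lever| = |0.0849·10.8·-0.10811| / 0.0342641 = 2.8931 rad/s.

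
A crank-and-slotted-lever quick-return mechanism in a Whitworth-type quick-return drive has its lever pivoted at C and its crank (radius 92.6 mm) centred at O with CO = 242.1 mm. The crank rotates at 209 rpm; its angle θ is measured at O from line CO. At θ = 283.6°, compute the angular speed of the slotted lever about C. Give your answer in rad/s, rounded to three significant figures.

ω = 21.89 rad/s (from 209 rpm).
Crank pin A relative to C: A = (d + r cosθ, r sinθ); lever angle φ = atan2(r sinθ, d + r cosθ).
Differentiating tanφ: φ̇ = rω(d cosθ + r)/(d² + r² + 2dr cosθ).
d² + r² + 2dr cosθ = |CA|² = 0.0777302 m²;  d cosθ + r = +0.14953 m.
|ω_lever| = |0.0926·21.89·+0.14953| / 0.0777302 = 3.8987 rad/s.

3.90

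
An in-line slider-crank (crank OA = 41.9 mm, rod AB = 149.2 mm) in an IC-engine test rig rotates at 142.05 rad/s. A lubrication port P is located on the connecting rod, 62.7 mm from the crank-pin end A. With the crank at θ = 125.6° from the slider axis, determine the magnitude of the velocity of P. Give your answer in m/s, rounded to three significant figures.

ω = 142.1 rad/s.  Crank-pin speed |V_A| = rω = 5.9519 m/s, perpendicular to OA.
Rod angle: sinφ = −(r/L) sinθ ⇒ φ = -13.200°; ω_rod = −rω cosθ/√(L²−r²sin²θ) = +23.852 rad/s.
V_P = V_A + ω_rod × AP, with AP = 0.0627 m along the rod.
Components: V_Px = −rω sinθ − a·ω_rod·sinφ = -4.498 m/s;  V_Py = rω cosθ + a·ω_rod·cosφ = -2.0087 m/s.
|V_P| = √(V_Px² + V_Py²) = 4.9261 m/s.

4.93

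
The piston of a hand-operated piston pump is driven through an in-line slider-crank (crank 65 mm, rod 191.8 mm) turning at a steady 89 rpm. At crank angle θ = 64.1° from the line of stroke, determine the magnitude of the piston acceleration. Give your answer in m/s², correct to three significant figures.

1.26

ω = 2π·89/60 = 9.32 rad/s
x(θ) = r cosθ + √(L² − r² sin²θ); with ω constant, a = ω²·d²x/dθ².
d²x/dθ² = −r cosθ − r²(cos2θ)/√u − r⁴ sin²2θ/(4u^{3/2}),  u = L² − r² sin²θ = 0.0333684 m².
Substituting r = 0.065 m, L = 0.1918 m, θ = 64.1°: d²x/dθ² = -0.014541 m.
a = ω²·d²x/dθ² = (9.32)²·(-0.014541) = -1.2631 m/s²;  |a| = 1.2631 m/s².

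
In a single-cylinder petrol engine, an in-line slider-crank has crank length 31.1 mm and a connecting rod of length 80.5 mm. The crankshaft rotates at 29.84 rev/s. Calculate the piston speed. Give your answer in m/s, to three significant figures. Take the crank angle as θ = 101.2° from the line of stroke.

5.26

ω = 2π·29.8 = 187.5 rad/s
For an in-line slider-crank, x = r cosθ + √(L² − r² sin²θ), so v = −rω sinθ·[1 + r cosθ/√(L² − r² sin²θ)].
With r = 0.0311 m, L = 0.0805 m, θ = 101.2°: √(L² − r² sin²θ) = 0.074495 m.
v = −0.0311·187.5·0.98096·[1 + 0.0311·-0.19423/0.074495] = -5.2561 m/s.
|v| = 5.2561 m/s.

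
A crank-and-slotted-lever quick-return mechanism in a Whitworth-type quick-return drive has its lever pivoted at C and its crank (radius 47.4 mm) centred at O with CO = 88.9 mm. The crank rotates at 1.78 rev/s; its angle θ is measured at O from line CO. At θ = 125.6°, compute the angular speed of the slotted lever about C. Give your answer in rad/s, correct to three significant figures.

0.440

ω = 11.18 rad/s (from 1.78 rev/s).
Crank pin A relative to C: A = (d + r cosθ, r sinθ); lever angle φ = atan2(r sinθ, d + r cosθ).
Differentiating tanφ: φ̇ = rω(d cosθ + r)/(d² + r² + 2dr cosθ).
d² + r² + 2dr cosθ = |CA|² = 0.005244 m²;  d cosθ + r = -0.0043507 m.
|ω_lever| = |0.0474·11.18·-0.0043507| / 0.005244 = 0.43982 rad/s.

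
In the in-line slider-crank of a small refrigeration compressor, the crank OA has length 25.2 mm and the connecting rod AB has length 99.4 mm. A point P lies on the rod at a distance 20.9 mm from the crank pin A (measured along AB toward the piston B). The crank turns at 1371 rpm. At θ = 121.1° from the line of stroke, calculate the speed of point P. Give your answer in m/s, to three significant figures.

3.35

ω = 143.6 rad/s.  Crank-pin speed |V_A| = rω = 3.618 m/s, perpendicular to OA.
Rod angle: sinφ = −(r/L) sinθ ⇒ φ = -12.538°; ω_rod = −rω cosθ/√(L²−r²sin²θ) = +19.26 rad/s.
V_P = V_A + ω_rod × AP, with AP = 0.0209 m along the rod.
Components: V_Px = −rω sinθ − a·ω_rod·sinφ = -3.0106 m/s;  V_Py = rω cosθ + a·ω_rod·cosφ = -1.4759 m/s.
|V_P| = √(V_Px² + V_Py²) = 3.3529 m/s.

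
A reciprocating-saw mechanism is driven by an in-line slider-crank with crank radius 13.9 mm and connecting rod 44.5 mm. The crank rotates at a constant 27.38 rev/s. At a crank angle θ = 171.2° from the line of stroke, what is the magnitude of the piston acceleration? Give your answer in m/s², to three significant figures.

ω = 2π·27.4 = 172 rad/s
x(θ) = r cosθ + √(L² − r² sin²θ); with ω constant, a = ω²·d²x/dθ².
d²x/dθ² = −r cosθ − r²(cos2θ)/√u − r⁴ sin²2θ/(4u^{3/2}),  u = L² − r² sin²θ = 0.00197573 m².
Substituting r = 0.0139 m, L = 0.0445 m, θ = 171.2°: d²x/dθ² = +0.0095834 m.
a = ω²·d²x/dθ² = (172)²·(+0.0095834) = +283.63 m/s²;  |a| = 283.63 m/s².

284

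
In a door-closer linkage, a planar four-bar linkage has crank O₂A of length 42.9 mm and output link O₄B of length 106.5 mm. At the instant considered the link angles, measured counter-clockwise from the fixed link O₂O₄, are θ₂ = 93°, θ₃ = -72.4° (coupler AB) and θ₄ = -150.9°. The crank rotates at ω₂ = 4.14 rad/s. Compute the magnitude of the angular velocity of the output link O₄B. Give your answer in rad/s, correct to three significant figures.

0.429

ω₂ = 4.14 rad/s
Differentiating the loop-closure r₂e^{iθ₂}+r₃e^{iθ₃}=r₁+r₄e^{iθ₄} gives r₂ω₂e^{iθ₂}+r₃ω₃e^{iθ₃}=r₄ω₄e^{iθ₄}.
Eliminating the other unknown: ω₄ = r₂ω₂ sin(θ₂−θ₃) / [r₄ sin(θ₄−θ₃)].
Numerator sine = +0.25207; denominator sine = -0.97992.
Result = 0.0429·4.14·(+0.25207) / (0.1065·(-0.97992)) = -0.42898 rad/s; magnitude 0.42898 rad/s.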